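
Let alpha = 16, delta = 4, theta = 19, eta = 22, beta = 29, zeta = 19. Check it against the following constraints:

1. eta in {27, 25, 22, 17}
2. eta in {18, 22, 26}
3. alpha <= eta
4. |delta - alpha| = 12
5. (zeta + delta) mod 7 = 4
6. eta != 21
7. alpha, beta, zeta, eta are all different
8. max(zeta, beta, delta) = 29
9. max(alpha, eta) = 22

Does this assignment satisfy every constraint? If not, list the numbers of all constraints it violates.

1. eta = 22 is in {27, 25, 22, 17} — OK.
2. eta = 22 is in {18, 22, 26} — OK.
3. alpha = 16, eta = 22; 16 ≤ 22 — OK.
4. |4 - 16| = 12 — OK.
5. zeta + delta = 23; 23 mod 7 = 2, not 4 — violated.
6. eta = 22, and 22 ≠ 21 — OK.
7. values 16, 29, 19, 22 are pairwise distinct — OK.
8. max(19, 29, 4) = 29 — OK.
9. max(16, 22) = 22 — OK.

Violated: 5.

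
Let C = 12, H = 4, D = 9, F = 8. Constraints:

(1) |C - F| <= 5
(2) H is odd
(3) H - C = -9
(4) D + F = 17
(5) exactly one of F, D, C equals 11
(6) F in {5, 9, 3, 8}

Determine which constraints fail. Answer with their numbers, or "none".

No — constraints 2, 3, and 5 are not satisfied.

(1) |12 - 8| = 4; 4 ≤ 5  ✔
(2) H = 4 is even  ✘
(3) H - C = 4 - 12 = -8, not -9  ✘
(4) D + F = 9 + 8 = 17  ✔
(5) F=8, D=9, C=12; 0 of them equal 11, not exactly one  ✘
(6) F = 8 is in {5, 9, 3, 8}  ✔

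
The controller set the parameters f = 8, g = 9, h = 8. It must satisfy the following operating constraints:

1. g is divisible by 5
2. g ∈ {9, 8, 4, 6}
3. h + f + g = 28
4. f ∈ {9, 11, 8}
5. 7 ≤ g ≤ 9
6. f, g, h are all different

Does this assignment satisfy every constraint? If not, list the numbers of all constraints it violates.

Constraints 1, 3, and 6 do not hold.

1. 9 = 5×1 + 4, so 5 does not divide 9 — violated.
2. g = 9 is in {9, 8, 4, 6} — satisfied.
3. h + f + g = 8 + 8 + 9 = 25, not 28 — violated.
4. f = 8 is in {9, 11, 8} — satisfied.
5. g = 9 lies in [7, 9] — satisfied.
6. f = h = 8, not all different — violated.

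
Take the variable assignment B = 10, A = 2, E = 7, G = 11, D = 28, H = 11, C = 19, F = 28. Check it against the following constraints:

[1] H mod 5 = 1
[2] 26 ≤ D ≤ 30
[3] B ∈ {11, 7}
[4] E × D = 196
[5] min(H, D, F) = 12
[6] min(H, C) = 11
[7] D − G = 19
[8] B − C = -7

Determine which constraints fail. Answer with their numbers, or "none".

Violated: 3, 5, 7, 8.

[1] 11 mod 5 = 1 — holds.
[2] D = 28 lies in [26, 30] — holds.
[3] B = 10 is not in {11, 7} — does not hold.
[4] E × D = 7 × 28 = 196 — holds.
[5] min(11, 28, 28) = 11, not 12 — does not hold.
[6] min(11, 19) = 11 — holds.
[7] D − G = 28 − 11 = 17, not 19 — does not hold.
[8] B − C = 10 − 19 = -9, not -7 — does not hold.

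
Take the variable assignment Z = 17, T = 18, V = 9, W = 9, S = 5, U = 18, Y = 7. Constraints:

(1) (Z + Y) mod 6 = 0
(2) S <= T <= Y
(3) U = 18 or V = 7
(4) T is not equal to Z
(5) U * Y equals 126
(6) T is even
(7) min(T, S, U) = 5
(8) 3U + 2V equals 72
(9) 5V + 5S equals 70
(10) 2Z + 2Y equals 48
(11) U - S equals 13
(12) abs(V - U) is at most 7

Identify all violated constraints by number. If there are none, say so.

(1) Z + Y = 24; 24 mod 6 = 0 — holds.
(2) values 5, 18, 7; T = 18 is not <= Y = 7 — fails.
(3) U = 18 = 18 (first disjunct) — holds.
(4) T = 18, Z = 17; distinct — holds.
(5) U * Y = 18 * 7 = 126 — holds.
(6) T = 18 is even — holds.
(7) min(18, 5, 18) = 5 — holds.
(8) 3U + 2V = 3(18) + 2(9) = 72 — holds.
(9) 5V + 5S = 5(9) + 5(5) = 70 — holds.
(10) 2Z + 2Y = 2(17) + 2(7) = 48 — holds.
(11) U - S = 18 - 5 = 13 — holds.
(12) abs(9 - 18) = 9; 9 > 7, exceeds bound 7 — fails.

The assignment fails constraints 2 and 12.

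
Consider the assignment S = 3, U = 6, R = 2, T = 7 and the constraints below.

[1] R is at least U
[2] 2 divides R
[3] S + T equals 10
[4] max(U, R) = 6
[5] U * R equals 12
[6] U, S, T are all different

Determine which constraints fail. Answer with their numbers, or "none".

Constraint 1 does not hold.

[1] R = 2, U = 6; 2 < 6 (want ≥) — fails.
[2] 2 / 2 = 1, so 2 divides 2 — holds.
[3] S + T = 3 + 7 = 10 — holds.
[4] max(6, 2) = 6 — holds.
[5] U * R = 6 * 2 = 12 — holds.
[6] values 6, 3, 7 are pairwise distinct — holds.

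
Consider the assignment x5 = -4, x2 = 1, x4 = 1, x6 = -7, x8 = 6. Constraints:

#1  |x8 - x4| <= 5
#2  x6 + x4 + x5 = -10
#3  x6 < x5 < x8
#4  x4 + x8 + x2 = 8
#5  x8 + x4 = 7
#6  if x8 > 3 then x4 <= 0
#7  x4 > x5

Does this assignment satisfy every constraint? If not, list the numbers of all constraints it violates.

Constraint 6 does not hold.

#1 |6 - 1| = 5; 5 ≤ 5 — holds.
#2 x6 + x4 + x5 = -7 + 1 + (-4) = -10 — holds.
#3 values -7 < -4 < 6 — holds.
#4 x4 + x8 + x2 = 1 + 6 + 1 = 8 — holds.
#5 x8 + x4 = 6 + 1 = 7 — holds.
#6 x8 = 6 > 3, so we need x4 ≤ 0; but x4 = 1 > 0 — does not hold.
#7 x4 = 1, x5 = -4; 1 > -4 — holds.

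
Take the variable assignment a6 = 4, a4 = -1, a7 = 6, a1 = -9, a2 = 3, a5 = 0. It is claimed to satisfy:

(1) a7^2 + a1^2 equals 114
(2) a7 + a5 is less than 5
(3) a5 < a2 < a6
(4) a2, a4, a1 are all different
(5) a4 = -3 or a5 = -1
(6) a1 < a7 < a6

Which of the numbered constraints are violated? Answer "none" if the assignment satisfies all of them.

(1) a7^2 + a1^2 = 6^2 + (-9)^2 = 36 + 81 = 117, not 114 — fails.
(2) a7 + a5 = 6 + 0 = 6; 6 ≥ 5, bound 5 not met — fails.
(3) values 0 < 3 < 4 — holds.
(4) values 3, -1, -9 are pairwise distinct — holds.
(5) a4 = -1 ≠ -3 and a5 = 0 ≠ -1; both disjuncts false — fails.
(6) values -9, 6, 4; a7 = 6 is not < a6 = 4 — fails.

Constraints 1, 2, 5, 6 are violated.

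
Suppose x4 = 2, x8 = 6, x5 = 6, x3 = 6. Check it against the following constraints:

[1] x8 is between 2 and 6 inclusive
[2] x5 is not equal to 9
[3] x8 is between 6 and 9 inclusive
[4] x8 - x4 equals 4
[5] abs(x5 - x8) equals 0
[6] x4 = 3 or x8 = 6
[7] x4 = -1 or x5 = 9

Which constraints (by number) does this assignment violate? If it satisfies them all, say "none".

[1] x8 = 6 lies in [2, 6]  holds
[2] x5 = 6, and 6 ≠ 9  holds
[3] x8 = 6 lies in [6, 9]  holds
[4] x8 - x4 = 6 - 2 = 4  holds
[5] abs(6 - 6) = 0  holds
[6] x4 = 2 ≠ 3, but x8 = 6 = 6 (second disjunct)  holds
[7] x4 = 2 ≠ -1 and x5 = 6 ≠ 9; both disjuncts false  fails

Violated: 7.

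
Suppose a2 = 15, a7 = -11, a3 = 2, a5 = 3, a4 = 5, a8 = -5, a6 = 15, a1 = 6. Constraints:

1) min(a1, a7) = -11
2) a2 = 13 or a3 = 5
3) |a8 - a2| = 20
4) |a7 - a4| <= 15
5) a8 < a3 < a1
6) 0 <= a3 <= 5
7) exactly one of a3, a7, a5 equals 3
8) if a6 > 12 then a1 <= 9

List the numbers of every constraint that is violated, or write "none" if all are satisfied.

1) min(6, -11) = -11  ✓
2) a2 = 15 ≠ 13 and a3 = 2 ≠ 5; both disjuncts false  ✗
3) |-5 - 15| = 20  ✓
4) |-11 - 5| = 16; 16 > 15, exceeds bound 15  ✗
5) values -5 < 2 < 6  ✓
6) a3 = 2 lies in [0, 5]  ✓
7) a3=2, a7=-11, a5=3; 1 of them equals 3  ✓
8) a6 = 15 > 12, so we need a1 ≤ 9; a1 = 6 ≤ 9  ✓

The assignment fails constraints 2, 4.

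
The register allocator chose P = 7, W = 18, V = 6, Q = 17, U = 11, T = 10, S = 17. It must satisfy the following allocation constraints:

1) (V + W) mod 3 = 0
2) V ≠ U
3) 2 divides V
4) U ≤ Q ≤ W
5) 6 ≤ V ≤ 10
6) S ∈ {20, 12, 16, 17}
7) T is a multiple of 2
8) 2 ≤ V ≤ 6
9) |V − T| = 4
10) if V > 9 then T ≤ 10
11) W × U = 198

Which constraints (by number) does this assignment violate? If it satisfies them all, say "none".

None — every constraint holds.

1) V + W = 24; 24 mod 3 = 0 — holds.
2) V = 6, U = 11; distinct — holds.
3) 6 / 2 = 3, so 2 divides 6 — holds.
4) values 11 ≤ 17 ≤ 18 — holds.
5) V = 6 lies in [6, 10] — holds.
6) S = 17 is in {20, 12, 16, 17} — holds.
7) 10 / 2 = 5, so 2 divides 10 — holds.
8) V = 6 lies in [2, 6] — holds.
9) |6 − 10| = 4 — holds.
10) V = 6, not > 9; antecedent false, conditional vacuously true — holds.
11) W × U = 18 × 11 = 198 — holds.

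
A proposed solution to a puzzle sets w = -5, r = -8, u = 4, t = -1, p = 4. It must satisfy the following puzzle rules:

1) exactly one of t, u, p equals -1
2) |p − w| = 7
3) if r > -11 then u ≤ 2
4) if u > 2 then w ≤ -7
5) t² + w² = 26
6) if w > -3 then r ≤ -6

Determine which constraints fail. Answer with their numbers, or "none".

1) t=-1, u=4, p=4; 1 of them equals -1  ✔
2) |4 − (-5)| = 9, not 7  ✘
3) r = -8 > -11, so we need u ≤ 2; but u = 4 > 2  ✘
4) u = 4 > 2, so we need w ≤ -7; but w = -5 > -7  ✘
5) t² + w² = (-1)² + (-5)² = 1 + 25 = 26  ✔
6) w = -5, not > -3; antecedent false, conditional vacuously true  ✔

Constraints 2, 3, and 4 are violated.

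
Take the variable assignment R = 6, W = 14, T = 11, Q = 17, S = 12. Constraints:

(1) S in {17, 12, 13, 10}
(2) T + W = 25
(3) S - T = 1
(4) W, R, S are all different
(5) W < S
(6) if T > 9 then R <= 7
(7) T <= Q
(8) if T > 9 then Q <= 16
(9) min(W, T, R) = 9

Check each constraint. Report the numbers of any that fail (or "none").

The assignment fails constraints 5, 8, 9.

(1) S = 12 is in {17, 12, 13, 10} — OK.
(2) T + W = 11 + 14 = 25 — OK.
(3) S - T = 12 - 11 = 1 — OK.
(4) values 14, 6, 12 are pairwise distinct — OK.
(5) W = 14, S = 12; 14 ≥ 12 (want <) — violated.
(6) T = 11 > 9, so we need R ≤ 7; R = 6 ≤ 7 — OK.
(7) T = 11, Q = 17; 11 ≤ 17 — OK.
(8) T = 11 > 9, so we need Q ≤ 16; but Q = 17 > 16 — violated.
(9) min(14, 11, 6) = 6, not 9 — violated.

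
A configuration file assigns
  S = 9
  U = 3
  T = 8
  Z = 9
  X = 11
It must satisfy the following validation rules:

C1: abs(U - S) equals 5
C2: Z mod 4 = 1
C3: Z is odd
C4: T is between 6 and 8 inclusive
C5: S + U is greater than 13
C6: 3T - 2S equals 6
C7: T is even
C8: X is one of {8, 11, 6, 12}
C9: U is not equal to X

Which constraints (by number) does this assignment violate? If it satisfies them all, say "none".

Constraints 1 and 5 do not hold.

C1: abs(3 - 9) = 6, not 5  FAIL
C2: 9 mod 4 = 1  OK
C3: Z = 9 is odd  OK
C4: T = 8 lies in [6, 8]  OK
C5: S + U = 9 + 3 = 12; 12 ≤ 13, bound 13 not met  FAIL
C6: 3T - 2S = 3(8) - 2(9) = 6  OK
C7: T = 8 is even  OK
C8: X = 11 is in {8, 11, 6, 12}  OK
C9: U = 3, X = 11; distinct  OK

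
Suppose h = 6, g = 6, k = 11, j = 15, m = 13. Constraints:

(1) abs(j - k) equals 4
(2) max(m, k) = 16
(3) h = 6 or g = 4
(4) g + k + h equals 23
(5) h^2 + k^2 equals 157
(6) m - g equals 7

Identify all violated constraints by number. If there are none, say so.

Violated: 2.

(1) abs(15 - 11) = 4 — holds.
(2) max(13, 11) = 13, not 16 — does not hold.
(3) h = 6 = 6 (first disjunct) — holds.
(4) g + k + h = 6 + 11 + 6 = 23 — holds.
(5) h^2 + k^2 = 6^2 + 11^2 = 36 + 121 = 157 — holds.
(6) m - g = 13 - 6 = 7 — holds.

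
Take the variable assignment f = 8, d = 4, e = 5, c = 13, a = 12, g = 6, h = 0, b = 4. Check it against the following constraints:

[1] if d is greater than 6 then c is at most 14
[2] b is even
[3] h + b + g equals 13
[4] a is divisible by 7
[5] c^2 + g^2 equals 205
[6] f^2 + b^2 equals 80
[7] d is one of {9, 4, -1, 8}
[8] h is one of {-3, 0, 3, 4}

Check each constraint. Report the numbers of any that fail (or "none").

[1] d = 4, not > 6; antecedent false, conditional vacuously true  ✔
[2] b = 4 is even  ✔
[3] h + b + g = 0 + 4 + 6 = 10, not 13  ✘
[4] 12 = 7*1 + 5, so 7 does not divide 12  ✘
[5] c^2 + g^2 = 13^2 + 6^2 = 169 + 36 = 205  ✔
[6] f^2 + b^2 = 8^2 + 4^2 = 64 + 16 = 80  ✔
[7] d = 4 is in {9, 4, -1, 8}  ✔
[8] h = 0 is in {-3, 0, 3, 4}  ✔

Constraints 3, 4 are violated.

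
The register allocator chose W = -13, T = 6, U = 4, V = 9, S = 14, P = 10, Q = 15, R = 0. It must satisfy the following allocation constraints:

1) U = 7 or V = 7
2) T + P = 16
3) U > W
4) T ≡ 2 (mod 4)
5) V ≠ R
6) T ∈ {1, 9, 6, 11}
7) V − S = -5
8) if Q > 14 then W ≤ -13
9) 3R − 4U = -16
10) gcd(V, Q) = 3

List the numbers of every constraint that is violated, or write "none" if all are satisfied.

1) U = 4 ≠ 7 and V = 9 ≠ 7; both disjuncts false — fails.
2) T + P = 6 + 10 = 16 — holds.
3) U = 4, W = -13; 4 > -13 — holds.
4) 6 mod 4 = 2 — holds.
5) V = 9, R = 0; distinct — holds.
6) T = 6 is in {1, 9, 6, 11} — holds.
7) V − S = 9 − 14 = -5 — holds.
8) Q = 15 > 14, so we need W ≤ -13; W = -13 ≤ -13 — holds.
9) 3R − 4U = 3(0) − 4(4) = -16 — holds.
10) gcd(9, 15) = 3 — holds.

No — constraint 1 is not satisfied.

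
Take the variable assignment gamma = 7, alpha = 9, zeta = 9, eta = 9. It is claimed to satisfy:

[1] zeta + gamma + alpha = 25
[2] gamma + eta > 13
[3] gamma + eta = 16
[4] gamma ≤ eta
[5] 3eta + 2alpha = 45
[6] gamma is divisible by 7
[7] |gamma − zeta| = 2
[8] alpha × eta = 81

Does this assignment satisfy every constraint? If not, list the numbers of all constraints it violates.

[1] zeta + gamma + alpha = 9 + 7 + 9 = 25 — holds.
[2] gamma + eta = 7 + 9 = 16; 16 > 13 — holds.
[3] gamma + eta = 7 + 9 = 16 — holds.
[4] gamma = 7, eta = 9; 7 ≤ 9 — holds.
[5] 3eta + 2alpha = 3(9) + 2(9) = 45 — holds.
[6] 7 / 7 = 1, so 7 divides 7 — holds.
[7] |7 − 9| = 2 — holds.
[8] alpha × eta = 9 × 9 = 81 — holds.

No violations.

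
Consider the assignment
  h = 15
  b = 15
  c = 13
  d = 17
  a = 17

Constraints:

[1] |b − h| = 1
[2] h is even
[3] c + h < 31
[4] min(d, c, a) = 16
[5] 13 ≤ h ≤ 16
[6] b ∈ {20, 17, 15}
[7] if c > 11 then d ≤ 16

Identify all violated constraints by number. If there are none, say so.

The assignment fails constraints 1, 2, 4, and 7.

[1] |15 − 15| = 0, not 1 — violated.
[2] h = 15 is odd — violated.
[3] c + h = 13 + 15 = 28; 28 < 31 — OK.
[4] min(17, 13, 17) = 13, not 16 — violated.
[5] h = 15 lies in [13, 16] — OK.
[6] b = 15 is in {20, 17, 15} — OK.
[7] c = 13 > 11, so we need d ≤ 16; but d = 17 > 16 — violated.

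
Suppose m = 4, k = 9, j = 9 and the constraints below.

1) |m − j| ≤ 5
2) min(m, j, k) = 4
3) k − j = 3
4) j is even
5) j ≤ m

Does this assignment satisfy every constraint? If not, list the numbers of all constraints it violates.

1) |4 − 9| = 5; 5 ≤ 5  ✓
2) min(4, 9, 9) = 4  ✓
3) k − j = 9 − 9 = 0, not 3  ✗
4) j = 9 is odd  ✗
5) j = 9, m = 4; 9 > 4 (want ≤)  ✗

Constraints 3, 4, and 5 do not hold.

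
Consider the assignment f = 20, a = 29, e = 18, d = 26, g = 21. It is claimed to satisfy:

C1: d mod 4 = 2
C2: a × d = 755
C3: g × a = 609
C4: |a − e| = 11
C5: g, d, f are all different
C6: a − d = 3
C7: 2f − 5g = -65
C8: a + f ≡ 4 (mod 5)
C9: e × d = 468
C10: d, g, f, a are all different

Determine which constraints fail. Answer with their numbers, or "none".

C1: 26 mod 4 = 2  ✔
C2: a × d = 29 × 26 = 754, not 755  ✘
C3: g × a = 21 × 29 = 609  ✔
C4: |29 − 18| = 11  ✔
C5: values 21, 26, 20 are pairwise distinct  ✔
C6: a − d = 29 − 26 = 3  ✔
C7: 2f − 5g = 2(20) − 5(21) = -65  ✔
C8: a + f = 49; 49 mod 5 = 4  ✔
C9: e × d = 18 × 26 = 468  ✔
C10: values 26, 21, 20, 29 are pairwise distinct  ✔

Constraint 2 does not hold.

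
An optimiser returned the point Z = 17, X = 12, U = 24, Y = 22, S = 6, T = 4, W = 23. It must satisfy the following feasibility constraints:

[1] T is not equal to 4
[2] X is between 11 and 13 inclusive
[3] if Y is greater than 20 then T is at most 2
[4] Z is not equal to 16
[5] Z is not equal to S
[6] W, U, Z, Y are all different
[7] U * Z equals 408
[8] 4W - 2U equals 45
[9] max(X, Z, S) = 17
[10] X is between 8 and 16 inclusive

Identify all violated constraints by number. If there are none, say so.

Constraints 1, 3, 8 are violated.

[1] T = 4, but 4 is required to differ  FAIL
[2] X = 12 lies in [11, 13]  OK
[3] Y = 22 > 20, so we need T ≤ 2; but T = 4 > 2  FAIL
[4] Z = 17, and 17 ≠ 16  OK
[5] Z = 17, S = 6; distinct  OK
[6] values 23, 24, 17, 22 are pairwise distinct  OK
[7] U * Z = 24 * 17 = 408  OK
[8] 4W - 2U = 4(23) - 2(24) = 44, not 45  FAIL
[9] max(12, 17, 6) = 17  OK
[10] X = 12 lies in [8, 16]  OK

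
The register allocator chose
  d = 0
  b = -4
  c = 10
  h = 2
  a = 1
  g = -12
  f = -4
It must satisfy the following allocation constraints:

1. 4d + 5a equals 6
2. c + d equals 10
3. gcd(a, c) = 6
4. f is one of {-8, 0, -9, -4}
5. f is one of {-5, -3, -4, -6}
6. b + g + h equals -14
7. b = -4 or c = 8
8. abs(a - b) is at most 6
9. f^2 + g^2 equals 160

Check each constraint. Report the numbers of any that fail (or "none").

Constraints 1, 3 do not hold.

1. 4d + 5a = 4(0) + 5(1) = 5, not 6 — violated.
2. c + d = 10 + 0 = 10 — OK.
3. gcd(1, 10) = 1, not 6 — violated.
4. f = -4 is in {-8, 0, -9, -4} — OK.
5. f = -4 is in {-5, -3, -4, -6} — OK.
6. b + g + h = -4 + (-12) + 2 = -14 — OK.
7. b = -4 = -4 (first disjunct) — OK.
8. abs(1 - (-4)) = 5; 5 ≤ 6 — OK.
9. f^2 + g^2 = (-4)^2 + (-12)^2 = 16 + 144 = 160 — OK.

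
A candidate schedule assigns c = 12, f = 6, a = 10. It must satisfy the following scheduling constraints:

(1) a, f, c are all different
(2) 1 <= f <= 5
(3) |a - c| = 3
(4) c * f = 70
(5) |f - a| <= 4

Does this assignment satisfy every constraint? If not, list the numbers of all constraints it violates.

The assignment fails constraints 2, 3, and 4.

(1) values 10, 6, 12 are pairwise distinct  holds
(2) f = 6 is outside [1, 5]  fails
(3) |10 - 12| = 2, not 3  fails
(4) c * f = 12 * 6 = 72, not 70  fails
(5) |6 - 10| = 4; 4 ≤ 4  holds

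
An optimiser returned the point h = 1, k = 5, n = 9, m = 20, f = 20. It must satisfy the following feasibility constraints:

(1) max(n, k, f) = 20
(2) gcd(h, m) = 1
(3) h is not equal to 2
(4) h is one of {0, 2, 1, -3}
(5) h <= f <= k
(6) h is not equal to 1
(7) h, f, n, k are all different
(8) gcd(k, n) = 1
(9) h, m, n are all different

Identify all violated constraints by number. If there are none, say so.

Constraints 5, 6 are violated.

(1) max(9, 5, 20) = 20 — satisfied.
(2) gcd(1, 20) = 1 — satisfied.
(3) h = 1, and 1 ≠ 2 — satisfied.
(4) h = 1 is in {0, 2, 1, -3} — satisfied.
(5) values 1, 20, 5; f = 20 is not <= k = 5 — violated.
(6) h = 1, but 1 is required to differ — violated.
(7) values 1, 20, 9, 5 are pairwise distinct — satisfied.
(8) gcd(5, 9) = 1 — satisfied.
(9) values 1, 20, 9 are pairwise distinct — satisfied.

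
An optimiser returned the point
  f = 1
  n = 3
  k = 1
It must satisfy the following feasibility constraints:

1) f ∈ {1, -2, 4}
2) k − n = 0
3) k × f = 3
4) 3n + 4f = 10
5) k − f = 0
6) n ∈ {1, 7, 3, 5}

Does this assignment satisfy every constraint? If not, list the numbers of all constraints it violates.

1) f = 1 is in {1, -2, 4} — holds.
2) k − n = 1 − 3 = -2, not 0 — fails.
3) k × f = 1 × 1 = 1, not 3 — fails.
4) 3n + 4f = 3(3) + 4(1) = 13, not 10 — fails.
5) k − f = 1 − 1 = 0 — holds.
6) n = 3 is in {1, 7, 3, 5} — holds.

Violated: 2, 3, 4.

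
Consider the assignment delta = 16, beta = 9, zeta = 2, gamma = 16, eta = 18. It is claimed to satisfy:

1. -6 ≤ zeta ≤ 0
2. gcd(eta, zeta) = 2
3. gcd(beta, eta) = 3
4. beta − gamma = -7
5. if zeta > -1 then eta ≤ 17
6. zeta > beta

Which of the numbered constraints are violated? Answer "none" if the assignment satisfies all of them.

1. zeta = 2 is outside [-6, 0] — violated.
2. gcd(18, 2) = 2 — OK.
3. gcd(9, 18) = 9, not 3 — violated.
4. beta − gamma = 9 − 16 = -7 — OK.
5. zeta = 2 > -1, so we need eta ≤ 17; but eta = 18 > 17 — violated.
6. zeta = 2, beta = 9; 2 ≤ 9 (want >) — violated.

Constraints 1, 3, 5, 6 are violated.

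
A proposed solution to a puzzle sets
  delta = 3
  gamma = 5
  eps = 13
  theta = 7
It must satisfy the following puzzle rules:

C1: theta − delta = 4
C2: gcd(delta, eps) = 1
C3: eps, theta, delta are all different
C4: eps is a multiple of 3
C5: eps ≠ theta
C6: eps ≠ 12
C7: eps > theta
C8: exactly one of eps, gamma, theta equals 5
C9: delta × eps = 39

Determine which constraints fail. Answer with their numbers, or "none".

Constraint 4 is violated.

C1: theta − delta = 7 − 3 = 4  ✓
C2: gcd(3, 13) = 1  ✓
C3: values 13, 7, 3 are pairwise distinct  ✓
C4: 13 = 3×4 + 1, so 3 does not divide 13  ✗
C5: eps = 13, theta = 7; distinct  ✓
C6: eps = 13, and 13 ≠ 12  ✓
C7: eps = 13, theta = 7; 13 > 7  ✓
C8: eps=13, gamma=5, theta=7; 1 of them equals 5  ✓
C9: delta × eps = 3 × 13 = 39  ✓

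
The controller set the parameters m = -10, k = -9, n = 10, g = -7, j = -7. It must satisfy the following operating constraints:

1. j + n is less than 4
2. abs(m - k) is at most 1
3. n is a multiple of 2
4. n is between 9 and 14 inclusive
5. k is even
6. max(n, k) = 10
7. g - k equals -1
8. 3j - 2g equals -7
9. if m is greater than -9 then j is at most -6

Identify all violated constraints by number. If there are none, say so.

1. j + n = -7 + 10 = 3; 3 < 4  ✓
2. abs(-10 - (-9)) = 1; 1 ≤ 1  ✓
3. 10 / 2 = 5, so 2 divides 10  ✓
4. n = 10 lies in [9, 14]  ✓
5. k = -9 is odd  ✗
6. max(10, -9) = 10  ✓
7. g - k = -7 - (-9) = 2, not -1  ✗
8. 3j - 2g = 3(-7) - 2(-7) = -7  ✓
9. m = -10, not > -9; antecedent false, conditional vacuously true  ✓

Violated: 5 and 7.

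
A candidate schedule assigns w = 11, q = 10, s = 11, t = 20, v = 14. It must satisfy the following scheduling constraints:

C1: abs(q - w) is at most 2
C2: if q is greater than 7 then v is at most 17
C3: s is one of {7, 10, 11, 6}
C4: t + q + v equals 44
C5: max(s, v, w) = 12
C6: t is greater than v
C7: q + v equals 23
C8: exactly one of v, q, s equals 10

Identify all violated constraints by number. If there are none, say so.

C1: abs(10 - 11) = 1; 1 ≤ 2  true
C2: q = 10 > 7, so we need v ≤ 17; v = 14 ≤ 17  true
C3: s = 11 is in {7, 10, 11, 6}  true
C4: t + q + v = 20 + 10 + 14 = 44  true
C5: max(11, 14, 11) = 14, not 12  false
C6: t = 20, v = 14; 20 > 14  true
C7: q + v = 10 + 14 = 24, not 23  false
C8: v=14, q=10, s=11; 1 of them equals 10  true

Constraints 5 and 7 do not hold.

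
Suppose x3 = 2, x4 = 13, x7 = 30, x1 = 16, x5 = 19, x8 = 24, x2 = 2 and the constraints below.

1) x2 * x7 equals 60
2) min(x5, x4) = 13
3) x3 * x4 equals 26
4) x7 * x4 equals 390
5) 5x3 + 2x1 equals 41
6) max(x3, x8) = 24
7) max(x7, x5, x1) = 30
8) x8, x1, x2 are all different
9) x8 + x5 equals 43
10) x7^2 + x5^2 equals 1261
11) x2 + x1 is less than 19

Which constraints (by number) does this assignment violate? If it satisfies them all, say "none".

1) x2 * x7 = 2 * 30 = 60 — satisfied.
2) min(19, 13) = 13 — satisfied.
3) x3 * x4 = 2 * 13 = 26 — satisfied.
4) x7 * x4 = 30 * 13 = 390 — satisfied.
5) 5x3 + 2x1 = 5(2) + 2(16) = 42, not 41 — violated.
6) max(2, 24) = 24 — satisfied.
7) max(30, 19, 16) = 30 — satisfied.
8) values 24, 16, 2 are pairwise distinct — satisfied.
9) x8 + x5 = 24 + 19 = 43 — satisfied.
10) x7^2 + x5^2 = 30^2 + 19^2 = 900 + 361 = 1261 — satisfied.
11) x2 + x1 = 2 + 16 = 18; 18 < 19 — satisfied.

Constraint 5 does not hold.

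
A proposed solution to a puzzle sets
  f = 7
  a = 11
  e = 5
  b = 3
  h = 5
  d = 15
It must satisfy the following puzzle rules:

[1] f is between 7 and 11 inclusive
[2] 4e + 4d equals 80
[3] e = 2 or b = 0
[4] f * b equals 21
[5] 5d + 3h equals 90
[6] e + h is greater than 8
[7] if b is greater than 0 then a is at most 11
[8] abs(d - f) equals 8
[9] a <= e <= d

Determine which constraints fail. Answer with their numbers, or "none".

[1] f = 7 lies in [7, 11] — OK.
[2] 4e + 4d = 4(5) + 4(15) = 80 — OK.
[3] e = 5 ≠ 2 and b = 3 ≠ 0; both disjuncts false — violated.
[4] f * b = 7 * 3 = 21 — OK.
[5] 5d + 3h = 5(15) + 3(5) = 90 — OK.
[6] e + h = 5 + 5 = 10; 10 > 8 — OK.
[7] b = 3 > 0, so we need a ≤ 11; a = 11 ≤ 11 — OK.
[8] abs(15 - 7) = 8 — OK.
[9] values 11, 5, 15; a = 11 is not <= e = 5 — violated.

Constraints 3, 9 do not hold.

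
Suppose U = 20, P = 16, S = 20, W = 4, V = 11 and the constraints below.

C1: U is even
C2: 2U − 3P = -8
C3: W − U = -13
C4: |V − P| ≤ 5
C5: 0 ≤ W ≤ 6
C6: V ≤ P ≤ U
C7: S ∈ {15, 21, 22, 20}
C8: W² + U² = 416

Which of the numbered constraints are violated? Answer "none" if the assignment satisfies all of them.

C1: U = 20 is even  true
C2: 2U − 3P = 2(20) − 3(16) = -8  true
C3: W − U = 4 − 20 = -16, not -13  false
C4: |11 − 16| = 5; 5 ≤ 5  true
C5: W = 4 lies in [0, 6]  true
C6: values 11 ≤ 16 ≤ 20  true
C7: S = 20 is in {15, 21, 22, 20}  true
C8: W² + U² = 4² + 20² = 16 + 400 = 416  true

No — constraint 3 is not satisfied.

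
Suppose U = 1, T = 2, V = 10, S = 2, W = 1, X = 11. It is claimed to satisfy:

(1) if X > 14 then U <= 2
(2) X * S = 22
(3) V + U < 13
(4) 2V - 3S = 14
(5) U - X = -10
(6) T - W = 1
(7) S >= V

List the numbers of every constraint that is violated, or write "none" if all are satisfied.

Violated: 7.

(1) X = 11, not > 14; antecedent false, conditional vacuously true  holds
(2) X * S = 11 * 2 = 22  holds
(3) V + U = 10 + 1 = 11; 11 < 13  holds
(4) 2V - 3S = 2(10) - 3(2) = 14  holds
(5) U - X = 1 - 11 = -10  holds
(6) T - W = 2 - 1 = 1  holds
(7) S = 2, V = 10; 2 < 10 (want ≥)  fails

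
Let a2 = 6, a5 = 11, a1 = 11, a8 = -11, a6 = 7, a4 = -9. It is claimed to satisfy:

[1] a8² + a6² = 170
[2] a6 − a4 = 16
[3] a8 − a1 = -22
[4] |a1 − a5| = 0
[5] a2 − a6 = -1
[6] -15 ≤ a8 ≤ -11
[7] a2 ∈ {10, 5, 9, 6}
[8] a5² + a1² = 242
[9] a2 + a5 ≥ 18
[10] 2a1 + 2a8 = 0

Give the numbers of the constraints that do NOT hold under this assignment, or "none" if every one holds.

[1] a8² + a6² = (-11)² + 7² = 121 + 49 = 170  yes
[2] a6 − a4 = 7 − (-9) = 16  yes
[3] a8 − a1 = -11 − 11 = -22  yes
[4] |11 − 11| = 0  yes
[5] a2 − a6 = 6 − 7 = -1  yes
[6] a8 = -11 lies in [-15, -11]  yes
[7] a2 = 6 is in {10, 5, 9, 6}  yes
[8] a5² + a1² = 11² + 11² = 121 + 121 = 242  yes
[9] a2 + a5 = 6 + 11 = 17; 17 < 18, bound 18 not met  no
[10] 2a1 + 2a8 = 2(11) + 2(-11) = 0  yes

No — constraint 9 is not satisfied.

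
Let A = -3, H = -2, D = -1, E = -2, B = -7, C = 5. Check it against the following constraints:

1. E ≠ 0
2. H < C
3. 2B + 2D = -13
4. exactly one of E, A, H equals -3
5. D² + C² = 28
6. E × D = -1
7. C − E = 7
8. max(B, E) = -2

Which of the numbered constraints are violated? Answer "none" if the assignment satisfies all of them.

1. E = -2, and -2 ≠ 0  ✓
2. H = -2, C = 5; -2 < 5  ✓
3. 2B + 2D = 2(-7) + 2(-1) = -16, not -13  ✗
4. E=-2, A=-3, H=-2; 1 of them equals -3  ✓
5. D² + C² = (-1)² + 5² = 1 + 25 = 26, not 28  ✗
6. E × D = -2 × (-1) = 2, not -1  ✗
7. C − E = 5 − (-2) = 7  ✓
8. max(-7, -2) = -2  ✓

No — constraints 3, 5, 6 are not satisfied.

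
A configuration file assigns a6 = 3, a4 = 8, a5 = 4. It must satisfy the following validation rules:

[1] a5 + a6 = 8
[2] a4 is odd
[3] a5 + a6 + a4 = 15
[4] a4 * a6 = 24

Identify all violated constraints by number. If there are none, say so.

Constraints 1, 2 do not hold.

[1] a5 + a6 = 4 + 3 = 7, not 8  no
[2] a4 = 8 is even  no
[3] a5 + a6 + a4 = 4 + 3 + 8 = 15  yes
[4] a4 * a6 = 8 * 3 = 24  yes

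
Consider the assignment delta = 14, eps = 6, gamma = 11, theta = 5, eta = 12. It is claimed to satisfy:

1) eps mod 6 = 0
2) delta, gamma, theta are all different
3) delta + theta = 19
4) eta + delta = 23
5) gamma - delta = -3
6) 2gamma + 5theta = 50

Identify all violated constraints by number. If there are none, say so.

The assignment fails constraints 4 and 6.

1) 6 mod 6 = 0 — holds.
2) values 14, 11, 5 are pairwise distinct — holds.
3) delta + theta = 14 + 5 = 19 — holds.
4) eta + delta = 12 + 14 = 26, not 23 — does not hold.
5) gamma - delta = 11 - 14 = -3 — holds.
6) 2gamma + 5theta = 2(11) + 5(5) = 47, not 50 — does not hold.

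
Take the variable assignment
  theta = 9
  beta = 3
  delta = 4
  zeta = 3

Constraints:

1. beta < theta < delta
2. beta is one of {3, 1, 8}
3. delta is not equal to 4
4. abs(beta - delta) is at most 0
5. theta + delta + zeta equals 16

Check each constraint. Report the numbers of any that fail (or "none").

1. values 3, 9, 4; theta = 9 is not < delta = 4 — violated.
2. beta = 3 is in {3, 1, 8} — satisfied.
3. delta = 4, but 4 is required to differ — violated.
4. abs(3 - 4) = 1; 1 > 0, exceeds bound 0 — violated.
5. theta + delta + zeta = 9 + 4 + 3 = 16 — satisfied.

Constraints 1, 3, and 4 do not hold.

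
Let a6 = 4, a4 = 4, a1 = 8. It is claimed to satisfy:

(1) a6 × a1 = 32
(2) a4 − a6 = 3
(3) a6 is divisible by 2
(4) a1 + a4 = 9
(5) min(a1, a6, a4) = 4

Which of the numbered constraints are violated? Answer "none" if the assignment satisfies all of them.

(1) a6 × a1 = 4 × 8 = 32  ✓
(2) a4 − a6 = 4 − 4 = 0, not 3  ✗
(3) 4 / 2 = 2, so 2 divides 4  ✓
(4) a1 + a4 = 8 + 4 = 12, not 9  ✗
(5) min(8, 4, 4) = 4  ✓

No — constraints 2 and 4 are not satisfied.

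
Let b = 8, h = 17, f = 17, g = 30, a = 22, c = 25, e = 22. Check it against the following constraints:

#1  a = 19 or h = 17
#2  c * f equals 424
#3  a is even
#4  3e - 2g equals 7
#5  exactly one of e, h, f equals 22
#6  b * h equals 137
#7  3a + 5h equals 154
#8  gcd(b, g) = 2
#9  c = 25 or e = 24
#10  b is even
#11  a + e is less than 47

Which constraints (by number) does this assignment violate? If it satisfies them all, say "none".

#1 a = 22 ≠ 19, but h = 17 = 17 (second disjunct) — holds.
#2 c * f = 25 * 17 = 425, not 424 — fails.
#3 a = 22 is even — holds.
#4 3e - 2g = 3(22) - 2(30) = 6, not 7 — fails.
#5 e=22, h=17, f=17; 1 of them equals 22 — holds.
#6 b * h = 8 * 17 = 136, not 137 — fails.
#7 3a + 5h = 3(22) + 5(17) = 151, not 154 — fails.
#8 gcd(8, 30) = 2 — holds.
#9 c = 25 = 25 (first disjunct) — holds.
#10 b = 8 is even — holds.
#11 a + e = 22 + 22 = 44; 44 < 47 — holds.

No — constraints 2, 4, 6, and 7 are not satisfied.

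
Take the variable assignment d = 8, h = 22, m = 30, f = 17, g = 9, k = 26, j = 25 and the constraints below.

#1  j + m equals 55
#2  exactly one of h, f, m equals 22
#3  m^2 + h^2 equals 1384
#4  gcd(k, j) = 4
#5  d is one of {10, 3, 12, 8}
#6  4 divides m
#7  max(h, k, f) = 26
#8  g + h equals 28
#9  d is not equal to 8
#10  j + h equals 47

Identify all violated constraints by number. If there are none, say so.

Constraints 4, 6, 8, and 9 do not hold.

#1 j + m = 25 + 30 = 55  OK
#2 h=22, f=17, m=30; 1 of them equals 22  OK
#3 m^2 + h^2 = 30^2 + 22^2 = 900 + 484 = 1384  OK
#4 gcd(26, 25) = 1, not 4  FAIL
#5 d = 8 is in {10, 3, 12, 8}  OK
#6 30 = 4*7 + 2, so 4 does not divide 30  FAIL
#7 max(22, 26, 17) = 26  OK
#8 g + h = 9 + 22 = 31, not 28  FAIL
#9 d = 8, but 8 is required to differ  FAIL
#10 j + h = 25 + 22 = 47  OK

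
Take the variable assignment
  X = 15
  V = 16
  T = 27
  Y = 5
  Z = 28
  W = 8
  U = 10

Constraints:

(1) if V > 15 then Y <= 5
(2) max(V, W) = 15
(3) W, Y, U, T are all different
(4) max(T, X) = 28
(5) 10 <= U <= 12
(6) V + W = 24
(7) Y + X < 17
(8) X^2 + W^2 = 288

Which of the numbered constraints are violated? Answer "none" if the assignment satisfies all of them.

(1) V = 16 > 15, so we need Y ≤ 5; Y = 5 ≤ 5  yes
(2) max(16, 8) = 16, not 15  no
(3) values 8, 5, 10, 27 are pairwise distinct  yes
(4) max(27, 15) = 27, not 28  no
(5) U = 10 lies in [10, 12]  yes
(6) V + W = 16 + 8 = 24  yes
(7) Y + X = 5 + 15 = 20; 20 ≥ 17, bound 17 not met  no
(8) X^2 + W^2 = 15^2 + 8^2 = 225 + 64 = 289, not 288  no

Violated: 2, 4, 7, 8.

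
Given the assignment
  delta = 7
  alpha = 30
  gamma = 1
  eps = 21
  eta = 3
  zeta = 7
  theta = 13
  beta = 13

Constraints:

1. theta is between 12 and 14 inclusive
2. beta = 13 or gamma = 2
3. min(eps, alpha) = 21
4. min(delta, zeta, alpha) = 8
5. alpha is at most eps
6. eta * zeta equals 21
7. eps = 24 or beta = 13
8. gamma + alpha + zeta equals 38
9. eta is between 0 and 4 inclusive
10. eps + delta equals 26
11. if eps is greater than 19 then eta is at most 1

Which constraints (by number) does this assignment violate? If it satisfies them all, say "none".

1. theta = 13 lies in [12, 14]  OK
2. beta = 13 = 13 (first disjunct)  OK
3. min(21, 30) = 21  OK
4. min(7, 7, 30) = 7, not 8  FAIL
5. alpha = 30, eps = 21; 30 > 21 (want ≤)  FAIL
6. eta * zeta = 3 * 7 = 21  OK
7. eps = 21 ≠ 24, but beta = 13 = 13 (second disjunct)  OK
8. gamma + alpha + zeta = 1 + 30 + 7 = 38  OK
9. eta = 3 lies in [0, 4]  OK
10. eps + delta = 21 + 7 = 28, not 26  FAIL
11. eps = 21 > 19, so we need eta ≤ 1; but eta = 3 > 1  FAIL

Constraints 4, 5, 10, and 11 are violated.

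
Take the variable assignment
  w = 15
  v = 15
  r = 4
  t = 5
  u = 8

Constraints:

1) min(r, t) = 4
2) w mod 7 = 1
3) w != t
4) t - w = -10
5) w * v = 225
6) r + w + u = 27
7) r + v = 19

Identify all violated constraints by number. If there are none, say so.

1) min(4, 5) = 4 — satisfied.
2) 15 mod 7 = 1 — satisfied.
3) w = 15, t = 5; distinct — satisfied.
4) t - w = 5 - 15 = -10 — satisfied.
5) w * v = 15 * 15 = 225 — satisfied.
6) r + w + u = 4 + 15 + 8 = 27 — satisfied.
7) r + v = 4 + 15 = 19 — satisfied.

The assignment satisfies every constraint.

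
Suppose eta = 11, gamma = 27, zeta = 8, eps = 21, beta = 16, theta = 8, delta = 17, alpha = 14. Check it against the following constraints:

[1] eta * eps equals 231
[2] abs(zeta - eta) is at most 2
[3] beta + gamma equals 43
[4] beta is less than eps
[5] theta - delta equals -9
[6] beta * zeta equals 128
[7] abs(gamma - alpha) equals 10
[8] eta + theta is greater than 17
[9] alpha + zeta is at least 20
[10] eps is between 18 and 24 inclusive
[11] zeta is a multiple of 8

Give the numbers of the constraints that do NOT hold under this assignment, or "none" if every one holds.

[1] eta * eps = 11 * 21 = 231 — OK.
[2] abs(8 - 11) = 3; 3 > 2, exceeds bound 2 — violated.
[3] beta + gamma = 16 + 27 = 43 — OK.
[4] beta = 16, eps = 21; 16 < 21 — OK.
[5] theta - delta = 8 - 17 = -9 — OK.
[6] beta * zeta = 16 * 8 = 128 — OK.
[7] abs(27 - 14) = 13, not 10 — violated.
[8] eta + theta = 11 + 8 = 19; 19 > 17 — OK.
[9] alpha + zeta = 14 + 8 = 22; 22 ≥ 20 — OK.
[10] eps = 21 lies in [18, 24] — OK.
[11] 8 / 8 = 1, so 8 divides 8 — OK.

Constraints 2, 7 are violated.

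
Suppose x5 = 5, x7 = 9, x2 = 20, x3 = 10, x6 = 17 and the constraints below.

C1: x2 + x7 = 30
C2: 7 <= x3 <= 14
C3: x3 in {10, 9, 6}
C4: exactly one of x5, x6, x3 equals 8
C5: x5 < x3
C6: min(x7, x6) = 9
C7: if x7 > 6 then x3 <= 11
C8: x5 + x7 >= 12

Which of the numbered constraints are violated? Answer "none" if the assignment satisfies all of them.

C1: x2 + x7 = 20 + 9 = 29, not 30 — violated.
C2: x3 = 10 lies in [7, 14] — OK.
C3: x3 = 10 is in {10, 9, 6} — OK.
C4: x5=5, x6=17, x3=10; 0 of them equal 8, not exactly one — violated.
C5: x5 = 5, x3 = 10; 5 < 10 — OK.
C6: min(9, 17) = 9 — OK.
C7: x7 = 9 > 6, so we need x3 ≤ 11; x3 = 10 ≤ 11 — OK.
C8: x5 + x7 = 5 + 9 = 14; 14 ≥ 12 — OK.

Constraints 1 and 4 are violated.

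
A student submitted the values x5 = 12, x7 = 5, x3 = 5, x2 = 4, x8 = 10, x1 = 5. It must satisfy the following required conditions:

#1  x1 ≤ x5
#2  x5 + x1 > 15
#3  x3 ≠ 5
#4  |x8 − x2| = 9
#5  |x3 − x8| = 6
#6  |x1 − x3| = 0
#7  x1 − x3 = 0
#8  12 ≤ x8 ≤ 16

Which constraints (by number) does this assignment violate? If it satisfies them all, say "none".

#1 x1 = 5, x5 = 12; 5 ≤ 12  OK
#2 x5 + x1 = 12 + 5 = 17; 17 > 15  OK
#3 x3 = 5, but 5 is required to differ  FAIL
#4 |10 − 4| = 6, not 9  FAIL
#5 |5 − 10| = 5, not 6  FAIL
#6 |5 − 5| = 0  OK
#7 x1 − x3 = 5 − 5 = 0  OK
#8 x8 = 10 is outside [12, 16]  FAIL

The assignment fails constraints 3, 4, 5, 8.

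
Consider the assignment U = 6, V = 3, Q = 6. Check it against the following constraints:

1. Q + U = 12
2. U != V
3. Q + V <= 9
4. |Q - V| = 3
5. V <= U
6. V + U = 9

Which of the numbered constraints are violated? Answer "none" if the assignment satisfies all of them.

The assignment satisfies every constraint.

1. Q + U = 6 + 6 = 12  ✔
2. U = 6, V = 3; distinct  ✔
3. Q + V = 6 + 3 = 9; 9 ≤ 9  ✔
4. |6 - 3| = 3  ✔
5. V = 3, U = 6; 3 ≤ 6  ✔
6. V + U = 3 + 6 = 9  ✔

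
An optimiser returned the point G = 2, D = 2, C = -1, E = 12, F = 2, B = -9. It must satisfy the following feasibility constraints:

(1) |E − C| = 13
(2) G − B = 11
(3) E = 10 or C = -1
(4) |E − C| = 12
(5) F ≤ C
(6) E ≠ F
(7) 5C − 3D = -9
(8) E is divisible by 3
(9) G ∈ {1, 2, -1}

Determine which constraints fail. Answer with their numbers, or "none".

(1) |12 − (-1)| = 13  ✔
(2) G − B = 2 − (-9) = 11  ✔
(3) E = 12 ≠ 10, but C = -1 = -1 (second disjunct)  ✔
(4) |12 − (-1)| = 13, not 12  ✘
(5) F = 2, C = -1; 2 > -1 (want ≤)  ✘
(6) E = 12, F = 2; distinct  ✔
(7) 5C − 3D = 5(-1) − 3(2) = -11, not -9  ✘
(8) 12 / 3 = 4, so 3 divides 12  ✔
(9) G = 2 is in {1, 2, -1}  ✔

The assignment fails constraints 4, 5, 7.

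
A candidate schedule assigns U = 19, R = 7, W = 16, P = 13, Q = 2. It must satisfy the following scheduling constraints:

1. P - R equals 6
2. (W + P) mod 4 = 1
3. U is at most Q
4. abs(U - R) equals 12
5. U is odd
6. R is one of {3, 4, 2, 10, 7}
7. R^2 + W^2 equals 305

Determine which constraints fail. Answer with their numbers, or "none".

Violated: 3.

1. P - R = 13 - 7 = 6 — holds.
2. W + P = 29; 29 mod 4 = 1 — holds.
3. U = 19, Q = 2; 19 > 2 (want ≤) — fails.
4. abs(19 - 7) = 12 — holds.
5. U = 19 is odd — holds.
6. R = 7 is in {3, 4, 2, 10, 7} — holds.
7. R^2 + W^2 = 7^2 + 16^2 = 49 + 256 = 305 — holds.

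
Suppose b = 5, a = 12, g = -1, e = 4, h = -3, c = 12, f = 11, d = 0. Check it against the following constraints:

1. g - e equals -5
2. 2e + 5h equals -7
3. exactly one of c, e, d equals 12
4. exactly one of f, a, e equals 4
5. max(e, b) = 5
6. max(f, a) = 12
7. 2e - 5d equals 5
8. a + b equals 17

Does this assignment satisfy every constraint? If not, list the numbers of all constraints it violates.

The assignment fails constraint 7.

1. g - e = -1 - 4 = -5 — holds.
2. 2e + 5h = 2(4) + 5(-3) = -7 — holds.
3. c=12, e=4, d=0; 1 of them equals 12 — holds.
4. f=11, a=12, e=4; 1 of them equals 4 — holds.
5. max(4, 5) = 5 — holds.
6. max(11, 12) = 12 — holds.
7. 2e - 5d = 2(4) - 5(0) = 8, not 5 — does not hold.
8. a + b = 12 + 5 = 17 — holds.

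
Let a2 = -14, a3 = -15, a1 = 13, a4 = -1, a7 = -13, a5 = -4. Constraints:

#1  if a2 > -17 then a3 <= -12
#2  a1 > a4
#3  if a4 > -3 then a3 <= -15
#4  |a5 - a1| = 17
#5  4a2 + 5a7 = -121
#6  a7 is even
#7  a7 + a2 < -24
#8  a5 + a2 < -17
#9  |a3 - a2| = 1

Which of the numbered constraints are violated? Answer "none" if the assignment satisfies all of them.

#1 a2 = -14 > -17, so we need a3 ≤ -12; a3 = -15 ≤ -12  OK
#2 a1 = 13, a4 = -1; 13 > -1  OK
#3 a4 = -1 > -3, so we need a3 ≤ -15; a3 = -15 ≤ -15  OK
#4 |-4 - 13| = 17  OK
#5 4a2 + 5a7 = 4(-14) + 5(-13) = -121  OK
#6 a7 = -13 is odd  FAIL
#7 a7 + a2 = -13 + (-14) = -27; -27 < -24  OK
#8 a5 + a2 = -4 + (-14) = -18; -18 < -17  OK
#9 |-15 - (-14)| = 1  OK

No — constraint 6 is not satisfied.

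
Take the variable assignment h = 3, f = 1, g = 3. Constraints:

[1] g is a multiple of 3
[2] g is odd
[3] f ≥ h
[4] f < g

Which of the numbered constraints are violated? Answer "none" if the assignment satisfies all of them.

Violated: 3.

[1] 3 / 3 = 1, so 3 divides 3 — holds.
[2] g = 3 is odd — holds.
[3] f = 1, h = 3; 1 < 3 (want ≥) — fails.
[4] f = 1, g = 3; 1 < 3 — holds.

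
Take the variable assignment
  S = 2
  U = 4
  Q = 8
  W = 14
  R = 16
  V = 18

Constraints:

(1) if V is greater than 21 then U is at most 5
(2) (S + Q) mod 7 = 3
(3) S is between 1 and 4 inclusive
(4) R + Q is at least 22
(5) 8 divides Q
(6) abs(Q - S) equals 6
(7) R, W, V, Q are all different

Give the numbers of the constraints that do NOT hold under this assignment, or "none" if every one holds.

(1) V = 18, not > 21; antecedent false, conditional vacuously true — OK.
(2) S + Q = 10; 10 mod 7 = 3 — OK.
(3) S = 2 lies in [1, 4] — OK.
(4) R + Q = 16 + 8 = 24; 24 ≥ 22 — OK.
(5) 8 / 8 = 1, so 8 divides 8 — OK.
(6) abs(8 - 2) = 6 — OK.
(7) values 16, 14, 18, 8 are pairwise distinct — OK.

None — every constraint holds.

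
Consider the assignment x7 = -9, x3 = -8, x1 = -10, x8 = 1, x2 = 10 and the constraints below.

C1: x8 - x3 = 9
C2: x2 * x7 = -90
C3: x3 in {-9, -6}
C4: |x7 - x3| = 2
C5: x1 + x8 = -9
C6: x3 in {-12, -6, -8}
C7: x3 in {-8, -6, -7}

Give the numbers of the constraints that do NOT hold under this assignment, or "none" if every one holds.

C1: x8 - x3 = 1 - (-8) = 9 — holds.
C2: x2 * x7 = 10 * (-9) = -90 — holds.
C3: x3 = -8 is not in {-9, -6} — does not hold.
C4: |-9 - (-8)| = 1, not 2 — does not hold.
C5: x1 + x8 = -10 + 1 = -9 — holds.
C6: x3 = -8 is in {-12, -6, -8} — holds.
C7: x3 = -8 is in {-8, -6, -7} — holds.

Constraints 3 and 4 do not hold.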